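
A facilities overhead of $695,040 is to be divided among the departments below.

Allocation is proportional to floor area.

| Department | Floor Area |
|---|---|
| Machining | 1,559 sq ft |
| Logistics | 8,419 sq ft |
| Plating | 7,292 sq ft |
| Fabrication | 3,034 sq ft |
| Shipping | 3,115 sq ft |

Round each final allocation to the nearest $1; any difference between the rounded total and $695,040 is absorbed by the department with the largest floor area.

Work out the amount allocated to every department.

Combined floor area = 23,419.
Pro-rata amounts: Machining 1,559/23,419 × $695,040 = 46,268.73; Logistics 8,419/23,419 × $695,040 = 249,863.01; Plating 7,292/23,419 × $695,040 = 216,415.38; Fabrication 3,034/23,419 × $695,040 = 90,044.47; Shipping 3,115/23,419 × $695,040 = 92,448.42.
After rounding ($1): Machining $46,269; Logistics $249,863; Plating $216,415; Fabrication $90,044; Shipping $92,448. Sum = $695,039.
Difference $695,040 − $695,039 = +$1 applied to largest floor area (Logistics): Logistics becomes $249,864.

Machining: $46,269 | Logistics: $249,864 | Plating: $216,415 | Fabrication: $90,044 | Shipping: $92,448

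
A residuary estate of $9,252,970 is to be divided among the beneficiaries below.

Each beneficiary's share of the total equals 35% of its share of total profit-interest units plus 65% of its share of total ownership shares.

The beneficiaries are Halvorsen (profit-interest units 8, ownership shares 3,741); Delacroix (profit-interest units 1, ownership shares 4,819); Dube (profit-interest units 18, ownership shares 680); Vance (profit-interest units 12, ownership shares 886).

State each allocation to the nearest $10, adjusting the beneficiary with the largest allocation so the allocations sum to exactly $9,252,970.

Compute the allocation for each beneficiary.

Halvorsen: $2,886,320 · Delacroix: $2,945,330 · Dube: $1,898,600 · Vance: $1,522,720

Profit-interest units total 39; ownership shares total 10,126.
Combined weights (35% profit-interest units + 65% ownership shares): Halvorsen 0.3119; Delacroix 0.3183; Dube 0.2052; Vance 0.1646.
Unrounded shares: Halvorsen 2,886,317.03; Delacroix 2,945,328.69; Dube 1,898,602.77; Vance 1,522,721.51.
Rounded to nearest $10: Halvorsen $2,886,320; Delacroix $2,945,330; Dube $1,898,600; Vance $1,522,720. Sum = $9,252,970.
Rounded total matches; no reconciliation needed.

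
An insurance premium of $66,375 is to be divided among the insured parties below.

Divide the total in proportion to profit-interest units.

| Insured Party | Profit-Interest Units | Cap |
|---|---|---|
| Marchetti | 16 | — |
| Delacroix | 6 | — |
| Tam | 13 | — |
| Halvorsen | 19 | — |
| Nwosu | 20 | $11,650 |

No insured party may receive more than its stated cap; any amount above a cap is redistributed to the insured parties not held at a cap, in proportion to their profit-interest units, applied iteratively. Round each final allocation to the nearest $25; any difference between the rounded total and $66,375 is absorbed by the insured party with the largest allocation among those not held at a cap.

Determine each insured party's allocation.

Marchetti: $16,225 · Delacroix: $6,075 · Tam: $13,175 · Halvorsen: $19,250 · Nwosu: $11,650

Combined profit-interest units = 74.
Pro-rata shares before constraints: Marchetti 14,351.35; Delacroix 5,381.76; Tam 11,660.47; Halvorsen 17,042.23; Nwosu 17,939.19.
Capped: Nwosu ($11,650); residual $54,725 reallocated over remaining profit-interest units 54.
Remaining shares: Marchetti 16,214.81 → $16,225; Delacroix 6,080.56 → $6,075; Tam 13,174.54 → $13,175; Halvorsen 19,255.09 → $19,250.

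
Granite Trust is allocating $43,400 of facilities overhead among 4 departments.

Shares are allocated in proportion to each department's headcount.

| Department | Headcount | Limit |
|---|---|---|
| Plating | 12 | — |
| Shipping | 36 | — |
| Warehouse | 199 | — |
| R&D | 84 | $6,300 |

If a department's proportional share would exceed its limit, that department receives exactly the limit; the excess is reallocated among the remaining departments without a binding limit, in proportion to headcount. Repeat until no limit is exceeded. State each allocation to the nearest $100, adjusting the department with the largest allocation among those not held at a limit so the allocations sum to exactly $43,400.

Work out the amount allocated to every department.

Plating: $1,800 · Shipping: $5,400 · Warehouse: $29,900 · R&D: $6,300

Combined headcount = 331.
Pro-rata shares before constraints: Plating 1,573.41; Shipping 4,720.24; Warehouse 26,092.45; R&D 11,013.90.
Cap binds for R&D ($6,300); remaining pool $37,100 reallocated over remaining headcount 247.
Redistributed shares: Plating 1,802.43 → $1,800; Shipping 5,407.29 → $5,400; Warehouse 29,890.28 → $29,900.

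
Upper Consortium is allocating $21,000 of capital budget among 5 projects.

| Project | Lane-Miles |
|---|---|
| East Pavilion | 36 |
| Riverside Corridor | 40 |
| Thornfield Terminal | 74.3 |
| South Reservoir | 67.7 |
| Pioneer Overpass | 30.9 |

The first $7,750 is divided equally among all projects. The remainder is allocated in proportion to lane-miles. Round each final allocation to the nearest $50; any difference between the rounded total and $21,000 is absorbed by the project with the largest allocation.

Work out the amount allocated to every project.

Equal tier: $7,750 ÷ 5 = $1,550 apiece.
Remainder $13,250 by lane-miles (total 248.9): East Pavilion 1,916.43 → $1,900; Riverside Corridor 2,129.37 → $2,150; Thornfield Terminal 3,955.30 → $3,950; South Reservoir 3,603.96 → $3,600; Pioneer Overpass 1,644.94 → $1,650.
Totals: East Pavilion $1,550 + $1,900 = $3,450; Riverside Corridor $1,550 + $2,150 = $3,700; Thornfield Terminal $1,550 + $3,950 = $5,500; South Reservoir $1,550 + $3,600 = $5,150; Pioneer Overpass $1,550 + $1,650 = $3,200.

East Pavilion: $3,450 · Riverside Corridor: $3,700 · Thornfield Terminal: $5,500 · South Reservoir: $5,150 · Pioneer Overpass: $3,200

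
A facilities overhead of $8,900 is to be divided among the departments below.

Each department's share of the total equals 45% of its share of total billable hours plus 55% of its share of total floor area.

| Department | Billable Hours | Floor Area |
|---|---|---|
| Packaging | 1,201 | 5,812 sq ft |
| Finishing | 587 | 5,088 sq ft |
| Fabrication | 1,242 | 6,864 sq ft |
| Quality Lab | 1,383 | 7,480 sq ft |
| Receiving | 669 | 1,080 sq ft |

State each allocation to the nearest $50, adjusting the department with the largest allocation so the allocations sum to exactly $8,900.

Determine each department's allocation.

Packaging: $2,050 · Finishing: $1,400 · Fabrication: $2,250 · Quality Lab: $2,450 · Receiving: $750

Billable hours total 5,082; floor area total 26,324.
Composite weights (45% billable hours + 55% floor area): Packaging 0.2278; Finishing 0.1583; Fabrication 0.2534; Quality Lab 0.2787; Receiving 0.0818.
Unrounded shares: Packaging 2,027.23; Finishing 1,408.72; Fabrication 2,255.16; Quality Lab 2,480.83; Receiving 728.05.
At nearest $50: Packaging $2,050; Finishing $1,400; Fabrication $2,250; Quality Lab $2,500; Receiving $750. Sum = $8,950.
Difference $8,900 − $8,950 = −$50 applied to largest allocation (Quality Lab): Quality Lab becomes $2,450.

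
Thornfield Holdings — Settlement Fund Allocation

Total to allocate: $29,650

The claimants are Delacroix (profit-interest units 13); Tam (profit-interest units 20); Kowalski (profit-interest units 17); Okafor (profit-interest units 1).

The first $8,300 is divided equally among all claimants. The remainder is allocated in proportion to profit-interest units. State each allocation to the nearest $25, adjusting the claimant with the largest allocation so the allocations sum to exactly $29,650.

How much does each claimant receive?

$8,300 shared equally gives $2,075 per claimant.
Remainder $21,350 by profit-interest units (total 51): Delacroix 5,442.16 → $5,450; Tam 8,372.55 → $8,375; Kowalski 7,116.67 → $7,125; Okafor 418.63 → $425.
Rounding difference −$25 on remainder applied to Tam.
Totals: Delacroix $2,075 + $5,450 = $7,525; Tam $2,075 + $8,350 = $10,425; Kowalski $2,075 + $7,125 = $9,200; Okafor $2,075 + $425 = $2,500.

Delacroix: $7,525; Tam: $10,425; Kowalski: $9,200; Okafor: $2,500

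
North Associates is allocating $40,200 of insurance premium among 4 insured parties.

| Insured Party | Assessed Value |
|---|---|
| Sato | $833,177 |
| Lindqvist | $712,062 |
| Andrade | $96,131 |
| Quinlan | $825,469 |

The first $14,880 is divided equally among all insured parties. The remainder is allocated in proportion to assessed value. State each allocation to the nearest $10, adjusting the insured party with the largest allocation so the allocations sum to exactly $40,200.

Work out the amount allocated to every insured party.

First tranche $14,880 split equally: $3,720 each.
Remainder $25,320 by assessed value (total 2,466,839): Sato 8,551.85 → $8,550; Lindqvist 7,308.71 → $7,310; Andrade 986.70 → $990; Quinlan 8,472.74 → $8,470.
Totals: Sato $3,720 + $8,550 = $12,270; Lindqvist $3,720 + $7,310 = $11,030; Andrade $3,720 + $990 = $4,710; Quinlan $3,720 + $8,470 = $12,190.

Sato: $12,270; Lindqvist: $11,030; Andrade: $4,710; Quinlan: $12,190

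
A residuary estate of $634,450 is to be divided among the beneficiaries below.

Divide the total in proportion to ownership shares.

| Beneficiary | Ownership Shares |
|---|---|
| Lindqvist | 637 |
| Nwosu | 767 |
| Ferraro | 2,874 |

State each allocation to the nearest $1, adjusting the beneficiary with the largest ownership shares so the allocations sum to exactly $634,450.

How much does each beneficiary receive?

Ownership shares total: 4,278.
Unrounded shares: Lindqvist 637/4,278 × $634,450 = 94,470.47; Nwosu 767/4,278 × $634,450 = 113,750.15; Ferraro 2,874/4,278 × $634,450 = 426,229.38.
Rounded to nearest $1: Lindqvist $94,470; Nwosu $113,750; Ferraro $426,229. Sum = $634,449.
Difference $634,450 − $634,449 = +$1 applied to largest ownership shares (Ferraro): Ferraro becomes $426,230.

Lindqvist: $94,470 | Nwosu: $113,750 | Ferraro: $426,230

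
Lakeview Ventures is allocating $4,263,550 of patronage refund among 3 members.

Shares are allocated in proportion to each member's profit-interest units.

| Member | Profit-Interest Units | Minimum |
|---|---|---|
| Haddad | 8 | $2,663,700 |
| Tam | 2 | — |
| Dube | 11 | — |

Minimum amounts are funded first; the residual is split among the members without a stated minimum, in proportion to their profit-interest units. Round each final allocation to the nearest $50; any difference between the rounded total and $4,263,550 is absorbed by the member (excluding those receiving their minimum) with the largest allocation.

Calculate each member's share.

Guaranteed amounts: Haddad $2,663,700. Residual $1,599,850.
Residual split over remaining profit-interest units 13: Tam 246,130.77 → $246,150; Dube 1,353,719.23 → $1,353,700.

Haddad: $2,663,700 · Tam: $246,150 · Dube: $1,353,700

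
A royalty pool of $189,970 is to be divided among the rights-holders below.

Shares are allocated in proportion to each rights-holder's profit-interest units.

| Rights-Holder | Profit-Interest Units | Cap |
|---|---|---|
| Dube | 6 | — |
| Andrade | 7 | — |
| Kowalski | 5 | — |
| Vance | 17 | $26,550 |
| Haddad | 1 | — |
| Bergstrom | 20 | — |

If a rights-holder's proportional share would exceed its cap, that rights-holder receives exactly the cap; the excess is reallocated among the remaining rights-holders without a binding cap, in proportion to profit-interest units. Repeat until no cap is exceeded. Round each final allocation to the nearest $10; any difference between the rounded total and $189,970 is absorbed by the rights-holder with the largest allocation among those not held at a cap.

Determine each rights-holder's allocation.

Total profit-interest units = 56.
Pro-rata shares before constraints: Dube 20,353.93; Andrade 23,746.25; Kowalski 16,961.61; Vance 57,669.46; Haddad 3,392.32; Bergstrom 67,846.43.
Cap binds for Vance ($26,550); residual $163,420 reallocated over remaining profit-interest units 39.
Remaining shares: Dube 25,141.54 → $25,140; Andrade 29,331.79 → $29,330; Kowalski 20,951.28 → $20,950; Haddad 4,190.26 → $4,190; Bergstrom 83,805.13 → $83,810.

Dube: $25,140 · Andrade: $29,330 · Kowalski: $20,950 · Vance: $26,550 · Haddad: $4,190 · Bergstrom: $83,810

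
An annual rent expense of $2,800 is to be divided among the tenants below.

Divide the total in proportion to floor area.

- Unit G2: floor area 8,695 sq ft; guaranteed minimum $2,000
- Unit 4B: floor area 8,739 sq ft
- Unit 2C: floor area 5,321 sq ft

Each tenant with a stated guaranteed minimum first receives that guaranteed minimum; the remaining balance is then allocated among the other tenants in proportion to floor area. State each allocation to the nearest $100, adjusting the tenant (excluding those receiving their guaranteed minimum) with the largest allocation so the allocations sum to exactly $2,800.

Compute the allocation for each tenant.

Guaranteed amounts: Unit G2 $2,000. Balance $800.
Balance split over remaining floor area 14,060: Unit 4B 497.24 → $500; Unit 2C 302.76 → $300.

Unit G2: $2,000 | Unit 4B: $500 | Unit 2C: $300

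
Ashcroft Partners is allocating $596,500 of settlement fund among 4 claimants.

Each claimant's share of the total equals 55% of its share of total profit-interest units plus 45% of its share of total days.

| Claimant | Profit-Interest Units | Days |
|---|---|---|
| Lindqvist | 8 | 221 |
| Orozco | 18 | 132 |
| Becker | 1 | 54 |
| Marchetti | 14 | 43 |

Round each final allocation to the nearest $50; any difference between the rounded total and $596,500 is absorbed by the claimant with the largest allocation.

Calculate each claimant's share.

Totals — profit-interest units 41, days 450.
Composite weights (55% profit-interest units + 45% days): Lindqvist 0.3283; Orozco 0.3735; Becker 0.0674; Marchetti 0.2308.
Pro-rata amounts: Lindqvist 195,841.13; Orozco 222,770.93; Becker 40,212.83; Marchetti 137,675.11.
Rounded to nearest $50: Lindqvist $195,850; Orozco $222,750; Becker $40,200; Marchetti $137,700. Sum = $596,500.
Rounded total matches; no reconciliation needed.

Lindqvist: $195,850; Orozco: $222,750; Becker: $40,200; Marchetti: $137,700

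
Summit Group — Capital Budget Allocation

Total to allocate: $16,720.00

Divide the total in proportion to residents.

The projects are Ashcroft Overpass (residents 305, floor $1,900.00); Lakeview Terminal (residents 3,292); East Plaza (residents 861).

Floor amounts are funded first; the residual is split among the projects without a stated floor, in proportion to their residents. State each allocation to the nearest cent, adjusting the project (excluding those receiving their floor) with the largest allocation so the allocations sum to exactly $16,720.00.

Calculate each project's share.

Minimums first: Ashcroft Overpass $1,900.00. Balance $14,820.00.
Balance split over remaining residents 4,153: Lakeview Terminal 11,747.5175 → $11,747.52; East Plaza 3,072.4825 → $3,072.48.

Ashcroft Overpass: $1,900.00 | Lakeview Terminal: $11,747.52 | East Plaza: $3,072.48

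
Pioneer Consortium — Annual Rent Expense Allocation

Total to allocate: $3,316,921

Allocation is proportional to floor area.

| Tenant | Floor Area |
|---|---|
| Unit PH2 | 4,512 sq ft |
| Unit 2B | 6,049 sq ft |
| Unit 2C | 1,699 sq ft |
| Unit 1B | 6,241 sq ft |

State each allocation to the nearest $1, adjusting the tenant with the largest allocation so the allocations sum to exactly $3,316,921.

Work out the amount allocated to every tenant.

Sum of floor area: 18,501.
Raw shares: Unit PH2 4,512/18,501 × $3,316,921 = 808,926.41; Unit 2B 6,049/18,501 × $3,316,921 = 1,084,484.90; Unit 2C 1,699/18,501 × $3,316,921 = 304,602.39; Unit 1B 6,241/18,501 × $3,316,921 = 1,118,907.30.
After rounding ($1): Unit PH2 $808,926; Unit 2B $1,084,485; Unit 2C $304,602; Unit 1B $1,118,907. Sum = $3,316,920.
Difference $3,316,921 − $3,316,920 = +$1 applied to largest allocation (Unit 1B): Unit 1B becomes $1,118,908.

Unit PH2: $808,926; Unit 2B: $1,084,485; Unit 2C: $304,602; Unit 1B: $1,118,908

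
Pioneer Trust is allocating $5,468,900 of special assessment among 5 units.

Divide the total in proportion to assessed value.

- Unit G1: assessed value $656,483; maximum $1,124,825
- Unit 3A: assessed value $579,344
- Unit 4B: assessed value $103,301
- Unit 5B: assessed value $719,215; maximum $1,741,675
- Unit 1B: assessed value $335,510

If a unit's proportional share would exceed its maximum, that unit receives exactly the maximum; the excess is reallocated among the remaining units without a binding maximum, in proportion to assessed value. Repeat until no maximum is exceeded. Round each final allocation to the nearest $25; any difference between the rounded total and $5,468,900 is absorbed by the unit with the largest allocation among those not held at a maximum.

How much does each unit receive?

Total assessed value = 2,393,853.
Unconstrained shares: Unit G1 1,499,774.58; Unit 3A 1,323,545.93; Unit 4B 235,997.30; Unit 5B 1,643,089.58; Unit 1B 766,492.61.
Cap binds for Unit G1 ($1,124,825); balance $4,344,075 reallocated over remaining assessed value 1,737,370.
Cap binds for Unit 5B ($1,741,675); balance $2,602,400 reallocated over remaining assessed value 1,018,155.
Redistributed shares: Unit 3A 1,480,800.89 → $1,480,800; Unit 4B 264,036.93 → $264,025; Unit 1B 857,562.18 → $857,550.
Rounding difference +$25 applied to Unit 3A → $1,480,825.

Unit G1: $1,124,825 · Unit 3A: $1,480,825 · Unit 4B: $264,025 · Unit 5B: $1,741,675 · Unit 1B: $857,550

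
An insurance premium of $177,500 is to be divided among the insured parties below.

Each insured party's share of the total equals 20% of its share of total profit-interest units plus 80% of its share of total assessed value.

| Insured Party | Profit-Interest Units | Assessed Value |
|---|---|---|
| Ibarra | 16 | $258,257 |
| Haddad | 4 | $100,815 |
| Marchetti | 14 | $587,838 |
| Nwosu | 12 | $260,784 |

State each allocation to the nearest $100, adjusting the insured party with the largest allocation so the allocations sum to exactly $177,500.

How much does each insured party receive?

Ibarra: $42,700; Haddad: $14,900; Marchetti: $80,000; Nwosu: $39,900

Profit-interest units total 46; assessed value total 1,207,694.
Combined weights (20% profit-interest units + 80% assessed value): Ibarra 0.2406; Haddad 0.0842; Marchetti 0.4503; Nwosu 0.2249.
Raw shares: Ibarra 42,713.54; Haddad 14,940.73; Marchetti 79,922.02; Nwosu 39,923.71.
After rounding ($100): Ibarra $42,700; Haddad $14,900; Marchetti $79,900; Nwosu $39,900. Sum = $177,400.
Difference $177,500 − $177,400 = +$100 applied to largest allocation (Marchetti): Marchetti becomes $80,000.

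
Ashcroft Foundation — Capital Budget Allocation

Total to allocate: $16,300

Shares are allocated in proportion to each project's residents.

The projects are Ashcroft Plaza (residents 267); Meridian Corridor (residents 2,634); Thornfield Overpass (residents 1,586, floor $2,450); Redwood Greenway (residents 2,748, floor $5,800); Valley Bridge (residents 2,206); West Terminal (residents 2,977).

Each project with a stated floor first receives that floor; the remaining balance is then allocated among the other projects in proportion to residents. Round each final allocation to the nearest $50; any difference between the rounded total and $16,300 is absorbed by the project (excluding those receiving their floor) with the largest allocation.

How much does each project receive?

Guaranteed amounts: Thornfield Overpass $2,450; Redwood Greenway $5,800. Residual $8,050.
Residual split over remaining residents 8,084: Ashcroft Plaza 265.88 → $250; Meridian Corridor 2,622.92 → $2,600; Valley Bridge 2,196.72 → $2,200; West Terminal 2,964.48 → $2,950.
Rounding difference +$50 applied to West Terminal → $3,000.

Ashcroft Plaza: $250 · Meridian Corridor: $2,600 · Thornfield Overpass: $2,450 · Redwood Greenway: $5,800 · Valley Bridge: $2,200 · West Terminal: $3,000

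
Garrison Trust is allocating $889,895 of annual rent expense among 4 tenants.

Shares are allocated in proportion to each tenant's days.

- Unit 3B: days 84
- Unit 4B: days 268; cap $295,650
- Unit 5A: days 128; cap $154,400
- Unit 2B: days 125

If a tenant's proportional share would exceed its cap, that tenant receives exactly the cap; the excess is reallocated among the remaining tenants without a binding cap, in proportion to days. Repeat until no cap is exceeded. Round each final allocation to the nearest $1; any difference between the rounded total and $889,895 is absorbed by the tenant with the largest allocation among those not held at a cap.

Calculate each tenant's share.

Unit 3B: $176,780 | Unit 4B: $295,650 | Unit 5A: $154,400 | Unit 2B: $263,065

Combined days = 605.
Unconstrained shares: Unit 3B 123,555.67; Unit 4B 394,201.42; Unit 5A 188,275.31; Unit 2B 183,862.60.
Cap binds for Unit 4B ($295,650), Unit 5A ($154,400); balance $439,845 reallocated over remaining days 209.
Redistributed shares: Unit 3B 176,779.81 → $176,780; Unit 2B 263,065.19 → $263,065.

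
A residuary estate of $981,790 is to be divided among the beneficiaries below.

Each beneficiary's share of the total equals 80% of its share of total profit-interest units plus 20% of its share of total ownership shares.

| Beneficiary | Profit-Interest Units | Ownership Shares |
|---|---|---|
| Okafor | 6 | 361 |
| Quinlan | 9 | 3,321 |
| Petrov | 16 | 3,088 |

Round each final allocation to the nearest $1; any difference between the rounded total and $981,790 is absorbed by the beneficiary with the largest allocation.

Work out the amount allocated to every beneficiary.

Profit-interest units total 31; ownership shares total 6,770.
Combined weights (80% profit-interest units + 20% ownership shares): Okafor 0.1655; Quinlan 0.3304; Petrov 0.5041.
Raw shares: Okafor 162,489.59; Quinlan 324,351.38; Petrov 494,949.03.
After rounding ($1): Okafor $162,490; Quinlan $324,351; Petrov $494,949. Sum = $981,790.
No rounding difference to absorb.

Okafor: $162,490 · Quinlan: $324,351 · Petrov: $494,949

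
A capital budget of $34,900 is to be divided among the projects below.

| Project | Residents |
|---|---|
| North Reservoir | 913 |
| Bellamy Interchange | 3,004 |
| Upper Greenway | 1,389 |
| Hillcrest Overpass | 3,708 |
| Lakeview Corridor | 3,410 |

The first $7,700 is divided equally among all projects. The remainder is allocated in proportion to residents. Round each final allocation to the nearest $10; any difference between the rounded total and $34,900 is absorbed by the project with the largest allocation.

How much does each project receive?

North Reservoir: $3,540; Bellamy Interchange: $8,120; Upper Greenway: $4,580; Hillcrest Overpass: $9,650; Lakeview Corridor: $9,010

Equal tier: $7,700 ÷ 5 = $1,540 apiece.
Remainder $27,200 by residents (total 12,424): North Reservoir 1,998.84 → $2,000; Bellamy Interchange 6,576.69 → $6,580; Upper Greenway 3,040.95 → $3,040; Hillcrest Overpass 8,117.97 → $8,120; Lakeview Corridor 7,465.55 → $7,470.
Rounding difference −$10 on remainder applied to Hillcrest Overpass.
Totals: North Reservoir $1,540 + $2,000 = $3,540; Bellamy Interchange $1,540 + $6,580 = $8,120; Upper Greenway $1,540 + $3,040 = $4,580; Hillcrest Overpass $1,540 + $8,110 = $9,650; Lakeview Corridor $1,540 + $7,470 = $9,010.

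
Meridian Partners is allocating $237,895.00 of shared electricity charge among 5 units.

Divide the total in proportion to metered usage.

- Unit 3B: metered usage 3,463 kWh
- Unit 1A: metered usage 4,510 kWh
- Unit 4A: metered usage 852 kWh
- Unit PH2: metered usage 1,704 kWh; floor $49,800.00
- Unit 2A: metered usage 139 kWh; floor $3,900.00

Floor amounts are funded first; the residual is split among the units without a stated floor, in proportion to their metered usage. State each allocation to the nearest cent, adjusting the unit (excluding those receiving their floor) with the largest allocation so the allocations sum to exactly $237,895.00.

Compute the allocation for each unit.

Guaranteed amounts: Unit PH2 $49,800.00; Unit 2A $3,900.00. Remaining pool $184,195.00.
Remaining pool split over remaining metered usage 8,825: Unit 3B 72,279.5790 → $72,279.58; Unit 1A 94,132.5156 → $94,132.52; Unit 4A 17,782.9054 → $17,782.91.
Rounding difference −$0.01 applied to Unit 1A → $94,132.51.

Unit 3B: $72,279.58; Unit 1A: $94,132.51; Unit 4A: $17,782.91; Unit PH2: $49,800.00; Unit 2A: $3,900.00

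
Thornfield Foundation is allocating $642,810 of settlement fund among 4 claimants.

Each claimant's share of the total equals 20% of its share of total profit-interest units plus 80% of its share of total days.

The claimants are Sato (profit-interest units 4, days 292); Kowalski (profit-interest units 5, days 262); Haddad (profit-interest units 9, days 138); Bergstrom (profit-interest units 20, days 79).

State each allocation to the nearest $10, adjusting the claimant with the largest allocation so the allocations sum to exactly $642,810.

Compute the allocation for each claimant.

Sato: $208,290; Kowalski: $191,670; Haddad: $122,490; Bergstrom: $120,360

Profit-interest units total 38; days total 771.
Composite weights (20% profit-interest units + 80% days): Sato 0.3240; Kowalski 0.2982; Haddad 0.1906; Bergstrom 0.1872.
Proportional shares: Sato 208,293.43; Kowalski 191,666.99; Haddad 122,493.28; Bergstrom 120,356.29.
At nearest $10: Sato $208,290; Kowalski $191,670; Haddad $122,490; Bergstrom $120,360. Sum = $642,810.
No rounding difference to absorb.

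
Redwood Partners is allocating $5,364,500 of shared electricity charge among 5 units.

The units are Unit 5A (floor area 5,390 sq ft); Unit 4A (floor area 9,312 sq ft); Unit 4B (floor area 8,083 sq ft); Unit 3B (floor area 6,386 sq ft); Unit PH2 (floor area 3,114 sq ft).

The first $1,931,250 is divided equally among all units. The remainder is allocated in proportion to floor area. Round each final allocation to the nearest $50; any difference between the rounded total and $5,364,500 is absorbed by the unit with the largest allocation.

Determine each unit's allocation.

Unit 5A: $959,450 · Unit 4A: $1,376,500 · Unit 4B: $1,245,800 · Unit 3B: $1,065,350 · Unit PH2: $717,400

Equal tier: $1,931,250 ÷ 5 = $386,250 apiece.
Remainder $3,433,250 by floor area (total 32,285): Unit 5A 573,183.13 → $573,200; Unit 4A 990,256.28 → $990,250; Unit 4B 859,562.02 → $859,550; Unit 3B 679,099.72 → $679,100; Unit PH2 331,148.85 → $331,150.
Totals: Unit 5A $386,250 + $573,200 = $959,450; Unit 4A $386,250 + $990,250 = $1,376,500; Unit 4B $386,250 + $859,550 = $1,245,800; Unit 3B $386,250 + $679,100 = $1,065,350; Unit PH2 $386,250 + $331,150 = $717,400.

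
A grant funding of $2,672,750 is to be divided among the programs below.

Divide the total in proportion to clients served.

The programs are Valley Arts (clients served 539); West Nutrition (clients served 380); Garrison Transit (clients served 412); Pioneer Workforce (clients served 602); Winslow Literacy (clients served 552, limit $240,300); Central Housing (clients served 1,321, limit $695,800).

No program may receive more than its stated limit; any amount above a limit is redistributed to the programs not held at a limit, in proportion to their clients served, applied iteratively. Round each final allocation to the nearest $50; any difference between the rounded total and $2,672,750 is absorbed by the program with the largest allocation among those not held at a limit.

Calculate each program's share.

Sum of clients served: 3,806.
Pro-rata shares before constraints: Valley Arts 378,510.84; West Nutrition 266,853.65; Garrison Transit 289,325.54; Pioneer Workforce 422,752.36; Winslow Literacy 387,640.04; Central Housing 927,667.56.
Held at cap: Winslow Literacy ($240,300), Central Housing ($695,800); remaining pool $1,736,650 reallocated over remaining clients served 1,933.
Redistributed shares: Valley Arts 484,249.53 → $484,250; West Nutrition 341,400.41 → $341,400; Garrison Transit 370,149.92 → $370,150; Pioneer Workforce 540,850.13 → $540,850.

Valley Arts: $484,250 | West Nutrition: $341,400 | Garrison Transit: $370,150 | Pioneer Workforce: $540,850 | Winslow Literacy: $240,300 | Central Housing: $695,800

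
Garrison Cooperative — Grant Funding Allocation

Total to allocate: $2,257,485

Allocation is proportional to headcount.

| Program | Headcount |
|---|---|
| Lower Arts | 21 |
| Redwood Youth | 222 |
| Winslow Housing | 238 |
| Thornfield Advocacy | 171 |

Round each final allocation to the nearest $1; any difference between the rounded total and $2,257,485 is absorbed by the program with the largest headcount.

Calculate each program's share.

Lower Arts: $72,710; Redwood Youth: $768,653; Winslow Housing: $824,052; Thornfield Advocacy: $592,070

Combined headcount = 652.
Proportional shares: Lower Arts 21/652 × $2,257,485 = 72,710.41; Redwood Youth 222/652 × $2,257,485 = 768,652.87; Winslow Housing 238/652 × $2,257,485 = 824,051.27; Thornfield Advocacy 171/652 × $2,257,485 = 592,070.45.
Rounded to nearest $1: Lower Arts $72,710; Redwood Youth $768,653; Winslow Housing $824,051; Thornfield Advocacy $592,070. Sum = $2,257,484.
Difference $2,257,485 − $2,257,484 = +$1 applied to largest headcount (Winslow Housing): Winslow Housing becomes $824,052.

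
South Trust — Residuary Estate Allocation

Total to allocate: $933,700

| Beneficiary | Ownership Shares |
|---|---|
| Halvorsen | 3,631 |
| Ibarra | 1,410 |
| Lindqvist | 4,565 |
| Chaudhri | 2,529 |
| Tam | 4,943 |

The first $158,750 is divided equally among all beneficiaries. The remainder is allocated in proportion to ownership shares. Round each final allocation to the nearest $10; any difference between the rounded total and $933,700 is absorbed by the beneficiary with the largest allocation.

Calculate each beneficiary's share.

Equal tier: $158,750 ÷ 5 = $31,750 apiece.
Remainder $774,950 by ownership shares (total 17,078): Halvorsen 164,764.23 → $164,760; Ibarra 63,981.70 → $63,980; Lindqvist 207,146.43 → $207,150; Chaudhri 114,758.67 → $114,760; Tam 224,298.97 → $224,300.
Totals: Halvorsen $31,750 + $164,760 = $196,510; Ibarra $31,750 + $63,980 = $95,730; Lindqvist $31,750 + $207,150 = $238,900; Chaudhri $31,750 + $114,760 = $146,510; Tam $31,750 + $224,300 = $256,050.

Halvorsen: $196,510 | Ibarra: $95,730 | Lindqvist: $238,900 | Chaudhri: $146,510 | Tam: $256,050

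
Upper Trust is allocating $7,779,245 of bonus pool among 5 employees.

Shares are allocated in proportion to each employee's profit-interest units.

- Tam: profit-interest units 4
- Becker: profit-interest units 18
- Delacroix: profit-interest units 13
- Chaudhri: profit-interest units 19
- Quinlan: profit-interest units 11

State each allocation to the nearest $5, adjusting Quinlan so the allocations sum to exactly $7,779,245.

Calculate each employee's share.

Combined profit-interest units = 65.
Raw shares: Tam 4/65 × $7,779,245 = 478,722.77; Becker 18/65 × $7,779,245 = 2,154,252.46; Delacroix 13/65 × $7,779,245 = 1,555,849.00; Chaudhri 19/65 × $7,779,245 = 2,273,933.15; Quinlan 11/65 × $7,779,245 = 1,316,487.62.
After rounding ($5): Tam $478,725; Becker $2,154,250; Delacroix $1,555,850; Chaudhri $2,273,935; Quinlan $1,316,490. Sum = $7,779,250.
Difference $7,779,245 − $7,779,250 = −$5 applied to Quinlan: Quinlan becomes $1,316,485.

Tam: $478,725; Becker: $2,154,250; Delacroix: $1,555,850; Chaudhri: $2,273,935; Quinlan: $1,316,485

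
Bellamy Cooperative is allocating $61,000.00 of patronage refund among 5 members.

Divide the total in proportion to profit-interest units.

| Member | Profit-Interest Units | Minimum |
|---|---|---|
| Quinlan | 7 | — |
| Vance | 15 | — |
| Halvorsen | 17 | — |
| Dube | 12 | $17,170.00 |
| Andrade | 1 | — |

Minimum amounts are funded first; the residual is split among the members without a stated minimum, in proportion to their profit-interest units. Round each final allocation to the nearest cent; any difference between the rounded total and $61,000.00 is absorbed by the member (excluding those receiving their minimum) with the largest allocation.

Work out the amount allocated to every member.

Fund the minimums — Dube $17,170.00. Balance $43,830.00.
Balance split over remaining profit-interest units 40: Quinlan 7,670.2500 → $7,670.25; Vance 16,436.2500 → $16,436.25; Halvorsen 18,627.7500 → $18,627.75; Andrade 1,095.7500 → $1,095.75.

Quinlan: $7,670.25; Vance: $16,436.25; Halvorsen: $18,627.75; Dube: $17,170.00; Andrade: $1,095.75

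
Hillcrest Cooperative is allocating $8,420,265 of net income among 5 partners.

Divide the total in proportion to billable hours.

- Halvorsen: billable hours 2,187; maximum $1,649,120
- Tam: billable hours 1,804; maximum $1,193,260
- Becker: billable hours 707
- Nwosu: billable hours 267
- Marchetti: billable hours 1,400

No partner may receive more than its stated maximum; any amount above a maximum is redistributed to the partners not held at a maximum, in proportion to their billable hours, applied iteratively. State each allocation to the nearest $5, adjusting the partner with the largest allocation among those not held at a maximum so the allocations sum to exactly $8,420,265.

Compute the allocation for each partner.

Combined billable hours = 6,365.
Unconstrained shares: Halvorsen 2,893,184.53; Tam 2,386,513.44; Becker 935,291.02; Nwosu 353,214.57; Marchetti 1,852,061.43.
Cap binds for Halvorsen ($1,649,120), Tam ($1,193,260); remaining pool $5,577,885 reallocated over remaining billable hours 2,374.
Shares after redistribution: Becker 1,661,147.72 → $1,661,150; Nwosu 627,335.84 → $627,335; Marchetti 3,289,401.43 → $3,289,400.

Halvorsen: $1,649,120 · Tam: $1,193,260 · Becker: $1,661,150 · Nwosu: $627,335 · Marchetti: $3,289,400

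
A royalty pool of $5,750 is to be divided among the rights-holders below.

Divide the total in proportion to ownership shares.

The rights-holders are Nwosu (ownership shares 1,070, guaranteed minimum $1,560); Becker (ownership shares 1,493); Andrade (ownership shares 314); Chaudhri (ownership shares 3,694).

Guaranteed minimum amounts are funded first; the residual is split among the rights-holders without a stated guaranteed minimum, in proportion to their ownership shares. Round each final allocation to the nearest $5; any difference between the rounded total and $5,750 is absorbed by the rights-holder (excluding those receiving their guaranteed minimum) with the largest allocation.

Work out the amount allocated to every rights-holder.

Nwosu: $1,560 | Becker: $1,135 | Andrade: $240 | Chaudhri: $2,815

Minimums first: Nwosu $1,560. Residual $4,190.
Residual split over remaining ownership shares 5,501: Becker 1,137.19 → $1,135; Andrade 239.17 → $240; Chaudhri 2,813.64 → $2,815.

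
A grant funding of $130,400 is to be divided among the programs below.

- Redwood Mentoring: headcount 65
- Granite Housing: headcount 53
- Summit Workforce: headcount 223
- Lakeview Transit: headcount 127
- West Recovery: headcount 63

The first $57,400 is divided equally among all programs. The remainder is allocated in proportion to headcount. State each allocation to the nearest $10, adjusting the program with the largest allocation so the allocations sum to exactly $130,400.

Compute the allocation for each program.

Redwood Mentoring: $20,420 | Granite Housing: $18,770 | Summit Workforce: $42,130 | Lakeview Transit: $28,940 | West Recovery: $20,140

$57,400 shared equally gives $11,480 per program.
Remainder $73,000 by headcount (total 531): Redwood Mentoring 8,935.97 → $8,940; Granite Housing 7,286.25 → $7,290; Summit Workforce 30,657.25 → $30,660; Lakeview Transit 17,459.51 → $17,460; West Recovery 8,661.02 → $8,660.
Rounding difference −$10 on remainder applied to Summit Workforce.
Totals: Redwood Mentoring $11,480 + $8,940 = $20,420; Granite Housing $11,480 + $7,290 = $18,770; Summit Workforce $11,480 + $30,650 = $42,130; Lakeview Transit $11,480 + $17,460 = $28,940; West Recovery $11,480 + $8,660 = $20,140.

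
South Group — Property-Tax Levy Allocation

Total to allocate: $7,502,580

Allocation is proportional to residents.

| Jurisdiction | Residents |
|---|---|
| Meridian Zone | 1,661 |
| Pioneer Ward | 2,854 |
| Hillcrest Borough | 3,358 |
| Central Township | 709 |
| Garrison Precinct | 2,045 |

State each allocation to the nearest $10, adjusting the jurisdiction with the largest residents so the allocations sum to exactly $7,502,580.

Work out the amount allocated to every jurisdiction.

Residents total: 1,661 + 2,854 + 3,358 + 709 + 2,045 = 10,627.
Unrounded shares: Meridian Zone 1,172,653.18; Pioneer Ward 2,014,901.98; Hillcrest Borough 2,370,722.09; Central Township 500,548.53; Garrison Precinct 1,443,754.22.
Rounded to nearest $10: Meridian Zone $1,172,650; Pioneer Ward $2,014,900; Hillcrest Borough $2,370,720; Central Township $500,550; Garrison Precinct $1,443,750. Sum = $7,502,570.
Difference $7,502,580 − $7,502,570 = +$10 applied to largest residents (Hillcrest Borough): Hillcrest Borough becomes $2,370,730.

Meridian Zone: $1,172,650 | Pioneer Ward: $2,014,900 | Hillcrest Borough: $2,370,730 | Central Township: $500,550 | Garrison Precinct: $1,443,750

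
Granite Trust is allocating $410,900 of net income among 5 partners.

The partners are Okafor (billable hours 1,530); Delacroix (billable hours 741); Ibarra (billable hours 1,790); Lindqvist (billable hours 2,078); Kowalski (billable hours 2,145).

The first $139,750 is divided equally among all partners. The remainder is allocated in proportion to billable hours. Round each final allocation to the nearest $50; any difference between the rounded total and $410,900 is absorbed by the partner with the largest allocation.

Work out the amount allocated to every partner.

Okafor: $78,050 | Delacroix: $52,200 | Ibarra: $86,550 | Lindqvist: $95,950 | Kowalski: $98,150

Equal tier: $139,750 ÷ 5 = $27,950 apiece.
Remainder $271,150 by billable hours (total 8,284): Okafor 50,079.61 → $50,100; Delacroix 24,254.24 → $24,250; Ibarra 58,589.87 → $58,600; Lindqvist 68,016.62 → $68,000; Kowalski 70,209.65 → $70,200.
Totals: Okafor $27,950 + $50,100 = $78,050; Delacroix $27,950 + $24,250 = $52,200; Ibarra $27,950 + $58,600 = $86,550; Lindqvist $27,950 + $68,000 = $95,950; Kowalski $27,950 + $70,200 = $98,150.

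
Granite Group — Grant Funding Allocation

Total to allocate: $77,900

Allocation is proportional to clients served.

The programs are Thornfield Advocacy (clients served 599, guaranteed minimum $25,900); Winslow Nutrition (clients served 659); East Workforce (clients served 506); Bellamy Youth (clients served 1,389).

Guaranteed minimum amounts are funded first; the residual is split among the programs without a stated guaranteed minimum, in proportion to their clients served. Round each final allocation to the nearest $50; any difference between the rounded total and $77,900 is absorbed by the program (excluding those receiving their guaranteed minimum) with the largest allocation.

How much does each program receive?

Thornfield Advocacy: $25,900; Winslow Nutrition: $13,400; East Workforce: $10,300; Bellamy Youth: $28,300

Guaranteed amounts: Thornfield Advocacy $25,900. Balance $52,000.
Balance split over remaining clients served 2,554: Winslow Nutrition 13,417.38 → $13,400; East Workforce 10,302.27 → $10,300; Bellamy Youth 28,280.34 → $28,300.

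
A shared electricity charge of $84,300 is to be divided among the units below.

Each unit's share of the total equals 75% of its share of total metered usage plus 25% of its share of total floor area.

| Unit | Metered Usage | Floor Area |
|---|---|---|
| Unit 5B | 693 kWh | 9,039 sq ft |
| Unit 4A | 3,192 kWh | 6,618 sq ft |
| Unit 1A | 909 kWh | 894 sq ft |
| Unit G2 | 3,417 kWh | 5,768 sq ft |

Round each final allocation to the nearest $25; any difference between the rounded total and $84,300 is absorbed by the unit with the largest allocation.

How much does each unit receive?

Unit 5B: $13,875 | Unit 4A: $30,825 | Unit 1A: $7,850 | Unit G2: $31,750

Metered usage total 8,211; floor area total 22,319.
Composite weights (75% metered usage + 25% floor area): Unit 5B 0.1645; Unit 4A 0.3657; Unit 1A 0.0930; Unit G2 0.3767.
Unrounded shares: Unit 5B 13,871.32; Unit 4A 30,827.65; Unit 1A 7,843.50; Unit G2 31,757.53.
Rounded to nearest $25: Unit 5B $13,875; Unit 4A $30,825; Unit 1A $7,850; Unit G2 $31,750. Sum = $84,300.
Rounded total matches; no reconciliation needed.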